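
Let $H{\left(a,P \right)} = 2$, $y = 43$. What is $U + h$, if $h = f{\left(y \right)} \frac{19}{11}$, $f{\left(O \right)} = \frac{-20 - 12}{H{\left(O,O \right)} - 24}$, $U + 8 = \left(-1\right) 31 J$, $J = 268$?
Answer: $- \frac{1005932}{121} \approx -8313.5$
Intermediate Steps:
$U = -8316$ ($U = -8 + \left(-1\right) 31 \cdot 268 = -8 - 8308 = -8316$)
$f{\left(O \right)} = \frac{16}{11}$ ($f{\left(O \right)} = \frac{-20 - 12}{2 - 24} = - \frac{32}{-22} = \left(-32\right) \left(- \frac{1}{22}\right) = \frac{16}{11}$)
$h = \frac{304}{121}$ ($h = \frac{16 \cdot \frac{19}{11}}{11} = \frac{16 \cdot 19 \cdot \frac{1}{11}}{11} = \frac{16}{11} \cdot \frac{19}{11} = \frac{304}{121} \approx 2.5124$)
$U + h = -8316 + \frac{304}{121} = - \frac{1005932}{121}$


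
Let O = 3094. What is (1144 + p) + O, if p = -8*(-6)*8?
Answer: 4622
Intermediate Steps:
p = 384 (p = 48*8 = 384)
(1144 + p) + O = (1144 + 384) + 3094 = 1528 + 3094 = 4622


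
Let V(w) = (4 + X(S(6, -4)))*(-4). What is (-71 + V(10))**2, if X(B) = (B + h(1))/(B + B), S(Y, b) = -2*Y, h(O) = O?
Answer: 284089/36 ≈ 7891.4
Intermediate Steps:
X(B) = (1 + B)/(2*B) (X(B) = (B + 1)/(B + B) = (1 + B)/((2*B)) = (1 + B)*(1/(2*B)) = (1 + B)/(2*B))
V(w) = -107/6 (V(w) = (4 + (1 - 2*6)/(2*((-2*6))))*(-4) = (4 + (1/2)*(1 - 12)/(-12))*(-4) = (4 + (1/2)*(-1/12)*(-11))*(-4) = (4 + 11/24)*(-4) = (107/24)*(-4) = -107/6)
(-71 + V(10))**2 = (-71 - 107/6)**2 = (-533/6)**2 = 284089/36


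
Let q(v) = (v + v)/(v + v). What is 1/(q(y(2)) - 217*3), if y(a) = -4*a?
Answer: -1/650 ≈ -0.0015385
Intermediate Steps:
q(v) = 1 (q(v) = (2*v)/((2*v)) = (2*v)*(1/(2*v)) = 1)
1/(q(y(2)) - 217*3) = 1/(1 - 217*3) = 1/(1 - 651) = 1/(-650) = -1/650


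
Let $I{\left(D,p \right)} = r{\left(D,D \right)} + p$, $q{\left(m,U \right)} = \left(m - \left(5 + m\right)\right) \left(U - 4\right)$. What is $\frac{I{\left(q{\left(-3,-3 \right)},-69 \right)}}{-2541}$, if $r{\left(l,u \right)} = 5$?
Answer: $\frac{64}{2541} \approx 0.025187$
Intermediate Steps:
$q{\left(m,U \right)} = 20 - 5 U$ ($q{\left(m,U \right)} = - 5 \left(-4 + U\right) = 20 - 5 U$)
$I{\left(D,p \right)} = 5 + p$
$\frac{I{\left(q{\left(-3,-3 \right)},-69 \right)}}{-2541} = \frac{5 - 69}{-2541} = \left(-64\right) \left(- \frac{1}{2541}\right) = \frac{64}{2541}$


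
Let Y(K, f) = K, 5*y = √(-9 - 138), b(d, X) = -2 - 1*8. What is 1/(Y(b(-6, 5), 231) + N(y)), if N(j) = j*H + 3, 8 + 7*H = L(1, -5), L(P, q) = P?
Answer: -25/196 + 5*I*√3/196 ≈ -0.12755 + 0.044185*I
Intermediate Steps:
H = -1 (H = -8/7 + (⅐)*1 = -8/7 + ⅐ = -1)
b(d, X) = -10 (b(d, X) = -2 - 8 = -10)
y = 7*I*√3/5 (y = √(-9 - 138)/5 = √(-147)/5 = (7*I*√3)/5 = 7*I*√3/5 ≈ 2.4249*I)
N(j) = 3 - j (N(j) = j*(-1) + 3 = -j + 3 = 3 - j)
1/(Y(b(-6, 5), 231) + N(y)) = 1/(-10 + (3 - 7*I*√3/5)) = 1/(-7 - 7*I*√3/5)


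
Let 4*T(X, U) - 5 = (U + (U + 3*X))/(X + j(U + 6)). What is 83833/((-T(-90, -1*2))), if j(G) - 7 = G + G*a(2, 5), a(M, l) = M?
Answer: -23808572/629 ≈ -37851.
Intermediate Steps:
j(G) = 7 + 3*G (j(G) = 7 + (G + G*2) = 7 + (G + 2*G) = 7 + 3*G)
T(X, U) = 5/4 + (2*U + 3*X)/(4*(25 + X + 3*U)) (T(X, U) = 5/4 + ((U + (U + 3*X))/(X + (7 + 3*(U + 6))))/4 = 5/4 + ((2*U + 3*X)/(X + (7 + 3*(6 + U))))/4 = 5/4 + ((2*U + 3*X)/(X + (7 + (18 + 3*U))))/4 = 5/4 + ((2*U + 3*X)/(X + (25 + 3*U)))/4 = 5/4 + ((2*U + 3*X)/(25 + X + 3*U))/4 = 5/4 + (2*U + 3*X)/(4*(25 + X + 3*U)))
83833/((-T(-90, -1*2))) = 83833/((-(125 + 8*(-90) + 17*(-1*2))/(4*(25 - 90 + 3*(-1*2))))) = 83833/((-(125 - 720 + 17*(-2))/(4*(25 - 90 + 3*(-2))))) = 83833/((-(125 - 720 - 34)/(4*(25 - 90 - 6)))) = 83833/((-(-629)/(4*(-71)))) = 83833/((-(-1)*(-629)/(4*71))) = 83833/((-1*629/284)) = 83833/(-629/284) = 83833*(-284/629) = -23808572/629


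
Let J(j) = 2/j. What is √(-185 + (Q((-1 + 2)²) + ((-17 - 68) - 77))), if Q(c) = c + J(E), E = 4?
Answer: I*√1382/2 ≈ 18.588*I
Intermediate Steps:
Q(c) = ½ + c (Q(c) = c + 2/4 = c + 2*(¼) = c + ½ = ½ + c)
√(-185 + (Q((-1 + 2)²) + ((-17 - 68) - 77))) = √(-185 + ((½ + (-1 + 2)²) + ((-17 - 68) - 77))) = √(-185 + ((½ + 1²) + (-85 - 77))) = √(-185 + ((½ + 1) - 162)) = √(-185 + (3/2 - 162)) = √(-185 - 321/2) = √(-691/2) = I*√1382/2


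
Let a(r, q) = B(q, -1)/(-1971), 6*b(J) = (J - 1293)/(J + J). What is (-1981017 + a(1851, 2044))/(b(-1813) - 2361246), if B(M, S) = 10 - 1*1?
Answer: 1573113717224/1875051167755 ≈ 0.83897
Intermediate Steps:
B(M, S) = 9 (B(M, S) = 10 - 1 = 9)
b(J) = (-1293 + J)/(12*J) (b(J) = ((J - 1293)/(J + J))/6 = ((-1293 + J)/((2*J)))/6 = ((-1293 + J)*(1/(2*J)))/6 = ((-1293 + J)/(2*J))/6 = (-1293 + J)/(12*J))
a(r, q) = -1/219 (a(r, q) = 9/(-1971) = 9*(-1/1971) = -1/219)
(-1981017 + a(1851, 2044))/(b(-1813) - 2361246) = (-1981017 - 1/219)/((1/12)*(-1293 - 1813)/(-1813) - 2361246) = -433842724/(219*((1/12)*(-1/1813)*(-3106) - 2361246)) = -433842724/(219*(1553/10878 - 2361246)) = -433842724/(219*(-25685632435/10878)) = -433842724/219*(-10878/25685632435) = 1573113717224/1875051167755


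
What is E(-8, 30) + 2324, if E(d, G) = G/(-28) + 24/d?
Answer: 32479/14 ≈ 2319.9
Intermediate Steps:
E(d, G) = 24/d - G/28 (E(d, G) = G*(-1/28) + 24/d = -G/28 + 24/d = 24/d - G/28)
E(-8, 30) + 2324 = (24/(-8) - 1/28*30) + 2324 = (24*(-1/8) - 15/14) + 2324 = (-3 - 15/14) + 2324 = -57/14 + 2324 = 32479/14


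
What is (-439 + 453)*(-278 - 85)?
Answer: -5082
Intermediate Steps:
(-439 + 453)*(-278 - 85) = 14*(-363) = -5082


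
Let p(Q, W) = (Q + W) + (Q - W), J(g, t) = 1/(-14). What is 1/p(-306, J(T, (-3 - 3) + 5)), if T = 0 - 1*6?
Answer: -1/612 ≈ -0.0016340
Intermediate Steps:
T = -6 (T = 0 - 6 = -6)
J(g, t) = -1/14
p(Q, W) = 2*Q
1/p(-306, J(T, (-3 - 3) + 5)) = 1/(2*(-306)) = 1/(-612) = -1/612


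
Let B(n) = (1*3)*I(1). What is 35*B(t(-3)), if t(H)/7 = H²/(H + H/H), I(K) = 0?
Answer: 0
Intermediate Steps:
t(H) = 7*H²/(1 + H) (t(H) = 7*(H²/(H + H/H)) = 7*(H²/(H + 1)) = 7*(H²/(1 + H)) = 7*H²/(1 + H))
B(n) = 0 (B(n) = (1*3)*0 = 3*0 = 0)
35*B(t(-3)) = 35*0 = 0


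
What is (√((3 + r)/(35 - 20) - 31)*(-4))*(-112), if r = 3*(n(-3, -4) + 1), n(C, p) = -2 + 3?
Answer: 896*I*√190/5 ≈ 2470.1*I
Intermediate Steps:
n(C, p) = 1
r = 6 (r = 3*(1 + 1) = 3*2 = 6)
(√((3 + r)/(35 - 20) - 31)*(-4))*(-112) = (√((3 + 6)/(35 - 20) - 31)*(-4))*(-112) = (√(9/15 - 31)*(-4))*(-112) = (√(9*(1/15) - 31)*(-4))*(-112) = (√(⅗ - 31)*(-4))*(-112) = (√(-152/5)*(-4))*(-112) = ((2*I*√190/5)*(-4))*(-112) = -8*I*√190/5*(-112) = 896*I*√190/5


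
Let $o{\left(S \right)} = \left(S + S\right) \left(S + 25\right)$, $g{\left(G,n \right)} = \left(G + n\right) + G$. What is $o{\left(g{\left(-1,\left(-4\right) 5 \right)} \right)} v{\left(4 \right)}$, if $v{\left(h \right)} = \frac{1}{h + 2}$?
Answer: $-22$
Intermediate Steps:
$g{\left(G,n \right)} = n + 2 G$
$v{\left(h \right)} = \frac{1}{2 + h}$
$o{\left(S \right)} = 2 S \left(25 + S\right)$
$o{\left(g{\left(-1,\left(-4\right) 5 \right)} \right)} v{\left(4 \right)} = \frac{2 \left(\left(-4\right) 5 + 2 \left(-1\right)\right) \left(25 + \left(\left(-4\right) 5 + 2 \left(-1\right)\right)\right)}{2 + 4} = \frac{2 \left(-20 - 2\right) \left(25 - 22\right)}{6} = 2 \left(-22\right) \left(25 - 22\right) \frac{1}{6} = 2 \left(-22\right) 3 \cdot \frac{1}{6} = \left(-132\right) \frac{1}{6} = -22$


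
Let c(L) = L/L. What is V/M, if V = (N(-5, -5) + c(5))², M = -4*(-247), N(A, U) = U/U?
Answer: 1/247 ≈ 0.0040486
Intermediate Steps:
c(L) = 1
N(A, U) = 1
M = 988
V = 4 (V = (1 + 1)² = 2² = 4)
V/M = 4/988 = 4*(1/988) = 1/247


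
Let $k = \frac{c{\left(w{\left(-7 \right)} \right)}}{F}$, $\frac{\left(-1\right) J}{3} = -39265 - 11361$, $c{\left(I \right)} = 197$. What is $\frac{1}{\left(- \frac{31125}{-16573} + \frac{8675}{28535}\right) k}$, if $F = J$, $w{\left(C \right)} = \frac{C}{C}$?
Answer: $\frac{7182470927229}{20328876205} \approx 353.31$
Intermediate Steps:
$w{\left(C \right)} = 1$
$J = 151878$ ($J = - 3 \left(-39265 - 11361\right) = \left(-3\right) \left(-50626\right) = 151878$)
$F = 151878$
$k = \frac{197}{151878} \approx 0.0012971$
$\frac{1}{\left(- \frac{31125}{-16573} + \frac{8675}{28535}\right) k} = \frac{1}{\left(- \frac{31125}{-16573} + \frac{8675}{28535}\right) \frac{197}{151878}} = \frac{1}{\left(-31125\right) \left(- \frac{1}{16573}\right) + 8675 \cdot \frac{1}{28535}} \cdot \frac{151878}{197} = \frac{1}{\frac{31125}{16573} + \frac{1735}{5707}} \cdot \frac{151878}{197} = \frac{1}{\frac{206384530}{94582111}} \cdot \frac{151878}{197} = \frac{94582111}{206384530} \cdot \frac{151878}{197} = \frac{7182470927229}{20328876205}$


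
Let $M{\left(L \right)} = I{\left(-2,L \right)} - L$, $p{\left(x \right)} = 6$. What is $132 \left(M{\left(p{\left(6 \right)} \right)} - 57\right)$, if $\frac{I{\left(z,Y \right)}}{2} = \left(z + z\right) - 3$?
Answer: $-10164$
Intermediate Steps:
$I{\left(z,Y \right)} = -6 + 4 z$ ($I{\left(z,Y \right)} = 2 \left(\left(z + z\right) - 3\right) = 2 \left(2 z - 3\right) = 2 \left(-3 + 2 z\right) = -6 + 4 z$)
$M{\left(L \right)} = -14 - L$ ($M{\left(L \right)} = \left(-6 + 4 \left(-2\right)\right) - L = \left(-6 - 8\right) - L = -14 - L$)
$132 \left(M{\left(p{\left(6 \right)} \right)} - 57\right) = 132 \left(\left(-14 - 6\right) - 57\right) = 132 \left(-20 - 57\right) = 132 \left(-77\right) = -10164$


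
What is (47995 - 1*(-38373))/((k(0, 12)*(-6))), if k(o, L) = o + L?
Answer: -10796/9 ≈ -1199.6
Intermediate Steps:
k(o, L) = L + o
(47995 - 1*(-38373))/((k(0, 12)*(-6))) = (47995 - 1*(-38373))/(((12 + 0)*(-6))) = (47995 + 38373)/((12*(-6))) = 86368/(-72) = 86368*(-1/72) = -10796/9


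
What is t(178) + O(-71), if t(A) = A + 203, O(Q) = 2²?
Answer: 385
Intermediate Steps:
O(Q) = 4
t(A) = 203 + A
t(178) + O(-71) = (203 + 178) + 4 = 381 + 4 = 385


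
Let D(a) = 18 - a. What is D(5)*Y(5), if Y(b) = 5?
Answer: 65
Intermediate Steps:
D(5)*Y(5) = (18 - 1*5)*5 = (18 - 5)*5 = 13*5 = 65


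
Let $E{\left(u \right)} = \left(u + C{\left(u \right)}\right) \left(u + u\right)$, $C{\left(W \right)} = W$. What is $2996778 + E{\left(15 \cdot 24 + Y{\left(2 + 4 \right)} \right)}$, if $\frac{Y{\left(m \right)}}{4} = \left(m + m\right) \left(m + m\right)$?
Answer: $6501162$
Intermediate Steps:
$Y{\left(m \right)} = 16 m^{2}$ ($Y{\left(m \right)} = 4 \left(m + m\right) \left(m + m\right) = 4 \cdot 2 m 2 m = 4 \cdot 4 m^{2} = 16 m^{2}$)
$E{\left(u \right)} = 4 u^{2}$ ($E{\left(u \right)} = \left(u + u\right) \left(u + u\right) = 2 u 2 u = 4 u^{2}$)
$2996778 + E{\left(15 \cdot 24 + Y{\left(2 + 4 \right)} \right)} = 2996778 + 4 \left(15 \cdot 24 + 16 \left(2 + 4\right)^{2}\right)^{2} = 2996778 + 4 \left(360 + 16 \cdot 6^{2}\right)^{2} = 2996778 + 4 \left(360 + 16 \cdot 36\right)^{2} = 2996778 + 4 \left(360 + 576\right)^{2} = 2996778 + 4 \cdot 936^{2} = 2996778 + 4 \cdot 876096 = 2996778 + 3504384 = 6501162$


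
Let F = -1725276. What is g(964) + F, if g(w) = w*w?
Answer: -795980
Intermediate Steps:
g(w) = w²
g(964) + F = 964² - 1725276 = 929296 - 1725276 = -795980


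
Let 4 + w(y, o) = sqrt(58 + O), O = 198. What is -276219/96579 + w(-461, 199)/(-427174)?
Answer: -6555263003/2292002097 ≈ -2.8601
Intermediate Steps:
w(y, o) = 12 (w(y, o) = -4 + sqrt(58 + 198) = -4 + sqrt(256) = -4 + 16 = 12)
-276219/96579 + w(-461, 199)/(-427174) = -276219/96579 + 12/(-427174) = -276219*1/96579 + 12*(-1/427174) = -30691/10731 - 6/213587 = -6555263003/2292002097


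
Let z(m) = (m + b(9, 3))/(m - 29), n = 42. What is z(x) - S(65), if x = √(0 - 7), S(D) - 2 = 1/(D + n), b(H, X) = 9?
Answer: -104749/45368 - 19*I*√7/424 ≈ -2.3089 - 0.11856*I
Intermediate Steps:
S(D) = 2 + 1/(42 + D) (S(D) = 2 + 1/(D + 42) = 2 + 1/(42 + D))
x = I*√7 (x = √(-7) = I*√7 ≈ 2.6458*I)
z(m) = (9 + m)/(-29 + m) (z(m) = (m + 9)/(m - 29) = (9 + m)/(-29 + m))
z(x) - S(65) = (9 + I*√7)/(-29 + I*√7) - (85 + 2*65)/(42 + 65) = (9 + I*√7)/(-29 + I*√7) - (85 + 130)/107 = (9 + I*√7)/(-29 + I*√7) - 215/107 = -215/107 + (9 + I*√7)/(-29 + I*√7)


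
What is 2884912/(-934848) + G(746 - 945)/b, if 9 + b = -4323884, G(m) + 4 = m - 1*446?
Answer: -779590255379/252636420204 ≈ -3.0858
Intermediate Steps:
G(m) = -450 + m (G(m) = -4 + (m - 1*446) = -4 + (m - 446) = -4 + (-446 + m) = -450 + m)
b = -4323893 (b = -9 - 4323884 = -4323893)
2884912/(-934848) + G(746 - 945)/b = 2884912/(-934848) + (-450 + (746 - 945))/(-4323893) = 2884912*(-1/934848) + (-450 - 199)*(-1/4323893) = -180307/58428 - 649*(-1/4323893) = -180307/58428 + 649/4323893 = -779590255379/252636420204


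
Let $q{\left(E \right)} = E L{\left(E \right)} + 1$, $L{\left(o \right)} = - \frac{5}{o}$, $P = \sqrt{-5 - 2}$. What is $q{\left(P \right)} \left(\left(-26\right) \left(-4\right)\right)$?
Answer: $-416$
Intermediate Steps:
$P = i \sqrt{7}$ ($P = \sqrt{-7} = i \sqrt{7} \approx 2.6458 i$)
$q{\left(E \right)} = -4$ ($q{\left(E \right)} = E \left(- \frac{5}{E}\right) + 1 = -5 + 1 = -4$)
$q{\left(P \right)} \left(\left(-26\right) \left(-4\right)\right) = - 4 \left(\left(-26\right) \left(-4\right)\right) = \left(-4\right) 104 = -416$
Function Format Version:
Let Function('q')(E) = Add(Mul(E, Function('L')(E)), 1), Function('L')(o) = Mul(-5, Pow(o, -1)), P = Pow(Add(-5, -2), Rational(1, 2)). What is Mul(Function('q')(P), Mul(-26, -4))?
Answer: -416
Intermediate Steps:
P = Mul(I, Pow(7, Rational(1, 2))) (P = Pow(-7, Rational(1, 2)) = Mul(I, Pow(7, Rational(1, 2))) ≈ Mul(2.6458, I))
Function('q')(E) = -4 (Function('q')(E) = Add(Mul(E, Mul(-5, Pow(E, -1))), 1) = Add(-5, 1) = -4)
Mul(Function('q')(P), Mul(-26, -4)) = Mul(-4, Mul(-26, -4)) = Mul(-4, 104) = -416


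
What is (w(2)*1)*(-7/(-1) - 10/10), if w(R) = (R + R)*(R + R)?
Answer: 96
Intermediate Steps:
w(R) = 4*R² (w(R) = (2*R)*(2*R) = 4*R²)
(w(2)*1)*(-7/(-1) - 10/10) = ((4*2²)*1)*(-7/(-1) - 10/10) = ((4*4)*1)*(-7*(-1) - 10*⅒) = (16*1)*(7 - 1) = 16*6 = 96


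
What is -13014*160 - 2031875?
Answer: -4114115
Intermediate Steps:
-13014*160 - 2031875 = -2082240 - 2031875 = -4114115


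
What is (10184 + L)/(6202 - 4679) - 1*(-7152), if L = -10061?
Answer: 10892619/1523 ≈ 7152.1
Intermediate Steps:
(10184 + L)/(6202 - 4679) - 1*(-7152) = (10184 - 10061)/(6202 - 4679) - 1*(-7152) = 123/1523 + 7152 = 10892619/1523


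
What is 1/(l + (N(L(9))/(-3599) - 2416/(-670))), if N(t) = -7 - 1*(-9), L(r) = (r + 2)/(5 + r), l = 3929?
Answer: 1205665/4741404707 ≈ 0.00025428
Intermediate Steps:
L(r) = (2 + r)/(5 + r)
N(t) = 2 (N(t) = -7 + 9 = 2)
1/(l + (N(L(9))/(-3599) - 2416/(-670))) = 1/(3929 + (2/(-3599) - 2416/(-670))) = 1/(3929 + (2*(-1/3599) - 2416*(-1/670))) = 1/(3929 + (-2/3599 + 1208/335)) = 1/(3929 + 4346922/1205665) = 1/(4741404707/1205665) = 1205665/4741404707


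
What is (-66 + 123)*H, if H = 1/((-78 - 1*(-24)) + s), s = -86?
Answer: -57/140 ≈ -0.40714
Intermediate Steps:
H = -1/140 (H = 1/((-78 - 1*(-24)) - 86) = 1/((-78 + 24) - 86) = 1/(-54 - 86) = 1/(-140) = -1/140 ≈ -0.0071429)
(-66 + 123)*H = (-66 + 123)*(-1/140) = 57*(-1/140) = -57/140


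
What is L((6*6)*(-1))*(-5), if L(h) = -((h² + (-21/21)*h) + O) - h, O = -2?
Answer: 6470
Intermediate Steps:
L(h) = 2 - h² (L(h) = -((h² + (-21/21)*h) - 2) - h = -((h² + (-21*1/21)*h) - 2) - h = -((h² - h) - 2) - h = -(-2 + h² - h) - h = (2 + h - h²) - h = 2 - h²)
L((6*6)*(-1))*(-5) = (2 - ((6*6)*(-1))²)*(-5) = (2 - (36*(-1))²)*(-5) = (2 - 1*(-36)²)*(-5) = (2 - 1*1296)*(-5) = (2 - 1296)*(-5) = -1294*(-5) = 6470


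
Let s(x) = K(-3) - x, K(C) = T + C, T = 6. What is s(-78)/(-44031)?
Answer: -27/14677 ≈ -0.0018396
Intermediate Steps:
K(C) = 6 + C
s(x) = 3 - x (s(x) = (6 - 3) - x = 3 - x)
s(-78)/(-44031) = (3 - 1*(-78))/(-44031) = (3 + 78)*(-1/44031) = 81*(-1/44031) = -27/14677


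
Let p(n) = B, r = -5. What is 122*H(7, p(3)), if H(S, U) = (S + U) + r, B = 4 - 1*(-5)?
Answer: 1342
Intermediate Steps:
B = 9 (B = 4 + 5 = 9)
p(n) = 9
H(S, U) = -5 + S + U (H(S, U) = (S + U) - 5 = -5 + S + U)
122*H(7, p(3)) = 122*(-5 + 7 + 9) = 122*11 = 1342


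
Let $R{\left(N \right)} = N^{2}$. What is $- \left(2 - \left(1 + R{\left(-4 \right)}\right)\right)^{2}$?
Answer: $-225$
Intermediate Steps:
$- \left(2 - \left(1 + R{\left(-4 \right)}\right)\right)^{2} = - \left(2 + \left(\left(0 - 1\right) - \left(-4\right)^{2}\right)\right)^{2} = - \left(2 + \left(\left(0 - 1\right) - 16\right)\right)^{2} = - \left(2 - 17\right)^{2} = - \left(-15\right)^{2} = \left(-1\right) 225 = -225$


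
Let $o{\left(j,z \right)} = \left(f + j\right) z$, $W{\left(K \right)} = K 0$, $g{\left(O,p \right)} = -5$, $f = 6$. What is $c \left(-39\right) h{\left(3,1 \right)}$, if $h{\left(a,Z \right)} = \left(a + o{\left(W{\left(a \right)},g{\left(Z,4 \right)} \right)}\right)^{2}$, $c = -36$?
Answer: $1023516$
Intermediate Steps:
$W{\left(K \right)} = 0$
$o{\left(j,z \right)} = z \left(6 + j\right)$ ($o{\left(j,z \right)} = \left(6 + j\right) z = z \left(6 + j\right)$)
$h{\left(a,Z \right)} = \left(-30 + a\right)^{2}$ ($h{\left(a,Z \right)} = \left(a - 5 \left(6 + 0\right)\right)^{2} = \left(a - 30\right)^{2} = \left(-30 + a\right)^{2}$)
$c \left(-39\right) h{\left(3,1 \right)} = \left(-36\right) \left(-39\right) \left(-30 + 3\right)^{2} = 1404 \left(-27\right)^{2} = 1404 \cdot 729 = 1023516$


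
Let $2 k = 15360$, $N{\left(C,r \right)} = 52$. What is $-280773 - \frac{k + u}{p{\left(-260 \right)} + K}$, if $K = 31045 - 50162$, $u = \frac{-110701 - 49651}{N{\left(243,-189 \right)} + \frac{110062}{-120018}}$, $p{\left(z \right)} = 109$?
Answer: $- \frac{18935206630519}{67439614} \approx -2.8077 \cdot 10^{5}$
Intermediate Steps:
$u = - \frac{9622563168}{3065437}$ ($u = \frac{-110701 - 49651}{52 + \frac{110062}{-120018}} = - \frac{160352}{52 + 110062 \left(- \frac{1}{120018}\right)} = - \frac{160352}{52 - \frac{55031}{60009}} = - \frac{160352}{\frac{3065437}{60009}} = \left(-160352\right) \frac{60009}{3065437} = - \frac{9622563168}{3065437} \approx -3139.1$)
$k = 7680$ ($k = \frac{1}{2} \cdot 15360 = 7680$)
$K = -19117$
$-280773 - \frac{k + u}{p{\left(-260 \right)} + K} = -280773 - \frac{7680 - \frac{9622563168}{3065437}}{109 - 19117} = -280773 - \frac{13919992992}{3065437 \left(-19008\right)} = -280773 - \frac{13919992992}{3065437} \left(- \frac{1}{19008}\right) = -280773 - - \frac{16111103}{67439614} = -280773 + \frac{16111103}{67439614} = - \frac{18935206630519}{67439614}$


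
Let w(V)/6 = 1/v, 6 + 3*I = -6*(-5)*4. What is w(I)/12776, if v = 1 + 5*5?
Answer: 3/166088 ≈ 1.8063e-5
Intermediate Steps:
I = 38 (I = -2 + (-6*(-5)*4)/3 = -2 + (30*4)/3 = -2 + (⅓)*120 = -2 + 40 = 38)
v = 26 (v = 1 + 25 = 26)
w(V) = 3/13 (w(V) = 6/26 = 6*(1/26) = 3/13)
w(I)/12776 = (3/13)/12776 = (3/13)*(1/12776) = 3/166088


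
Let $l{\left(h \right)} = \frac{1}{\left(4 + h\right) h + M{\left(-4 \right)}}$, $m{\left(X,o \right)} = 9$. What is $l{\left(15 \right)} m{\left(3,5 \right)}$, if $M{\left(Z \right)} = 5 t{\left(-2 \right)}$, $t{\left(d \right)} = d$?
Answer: $\frac{9}{275} \approx 0.032727$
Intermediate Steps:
$M{\left(Z \right)} = -10$ ($M{\left(Z \right)} = 5 \left(-2\right) = -10$)
$l{\left(h \right)} = \frac{1}{-10 + h \left(4 + h\right)}$ ($l{\left(h \right)} = \frac{1}{\left(4 + h\right) h - 10} = \frac{1}{h \left(4 + h\right) - 10} = \frac{1}{-10 + h \left(4 + h\right)}$)
$l{\left(15 \right)} m{\left(3,5 \right)} = \frac{1}{-10 + 15^{2} + 4 \cdot 15} \cdot 9 = \frac{1}{-10 + 225 + 60} \cdot 9 = \frac{1}{275} \cdot 9 = \frac{9}{275}$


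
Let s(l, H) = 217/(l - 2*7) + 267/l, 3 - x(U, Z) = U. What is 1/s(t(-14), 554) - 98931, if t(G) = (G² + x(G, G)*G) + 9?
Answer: -649977187/6570 ≈ -98931.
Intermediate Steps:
x(U, Z) = 3 - U
t(G) = 9 + G² + G*(3 - G) (t(G) = (G² + (3 - G)*G) + 9 = (G² + G*(3 - G)) + 9 = 9 + G² + G*(3 - G))
s(l, H) = 217/(-14 + l) + 267/l (s(l, H) = 217/(l - 14) + 267/l = 217/(-14 + l) + 267/l)
1/s(t(-14), 554) - 98931 = 1/(2*(-1869 + 242*(9 + 3*(-14)))/((9 + 3*(-14))*(-14 + (9 + 3*(-14))))) - 98931 = 1/(2*(-1869 + 242*(9 - 42))/((9 - 42)*(-14 + (9 - 42)))) - 98931 = 1/(2*(-1869 + 242*(-33))/(-33*(-14 - 33))) - 98931 = 1/(2*(-1/33)*(-1869 - 7986)/(-47)) - 98931 = 1/(2*(-1/33)*(-1/47)*(-9855)) - 98931 = 1/(-6570/517) - 98931 = -517/6570 - 98931 = -649977187/6570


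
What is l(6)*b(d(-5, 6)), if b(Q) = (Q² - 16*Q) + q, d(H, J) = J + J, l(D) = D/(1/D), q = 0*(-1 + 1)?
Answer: -1728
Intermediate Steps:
q = 0 (q = 0*0 = 0)
l(D) = D² (l(D) = D*D = D²)
d(H, J) = 2*J
b(Q) = Q² - 16*Q (b(Q) = (Q² - 16*Q) + 0 = Q² - 16*Q)
l(6)*b(d(-5, 6)) = 6²*((2*6)*(-16 + 2*6)) = 36*(12*(-16 + 12)) = 36*(12*(-4)) = 36*(-48) = -1728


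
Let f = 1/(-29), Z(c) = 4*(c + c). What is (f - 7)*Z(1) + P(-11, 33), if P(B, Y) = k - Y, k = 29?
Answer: -1748/29 ≈ -60.276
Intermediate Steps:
Z(c) = 8*c (Z(c) = 4*(2*c) = 8*c)
P(B, Y) = 29 - Y
f = -1/29 ≈ -0.034483
(f - 7)*Z(1) + P(-11, 33) = (-1/29 - 7)*(8*1) + (29 - 1*33) = -204/29*8 + (29 - 33) = -1632/29 - 4 = -1748/29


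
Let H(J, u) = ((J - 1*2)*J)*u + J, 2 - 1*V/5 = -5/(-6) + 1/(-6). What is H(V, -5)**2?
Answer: 1795600/81 ≈ 22168.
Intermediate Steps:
V = 20/3 (V = 10 - 5*(-5/(-6) + 1/(-6)) = 10 - 5*(-5*(-1/6) + 1*(-1/6)) = 10 - 5*(5/6 - 1/6) = 10 - 5*2/3 = 10 - 10/3 = 20/3 ≈ 6.6667)
H(J, u) = J + J*u*(-2 + J) (H(J, u) = ((J - 2)*J)*u + J = ((-2 + J)*J)*u + J = (J*(-2 + J))*u + J = J*u*(-2 + J) + J = J + J*u*(-2 + J))
H(V, -5)**2 = (20*(1 - 2*(-5) + (20/3)*(-5))/3)**2 = (20*(1 + 10 - 100/3)/3)**2 = ((20/3)*(-67/3))**2 = (-1340/9)**2 = 1795600/81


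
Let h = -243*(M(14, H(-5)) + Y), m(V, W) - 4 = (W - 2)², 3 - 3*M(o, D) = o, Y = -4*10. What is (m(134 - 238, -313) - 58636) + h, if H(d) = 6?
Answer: 51204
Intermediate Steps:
Y = -40
M(o, D) = 1 - o/3
m(V, W) = 4 + (-2 + W)² (m(V, W) = 4 + (W - 2)² = 4 + (-2 + W)²)
h = 10611 (h = -243*((1 - ⅓*14) - 40) = -243*((1 - 14/3) - 40) = -243*(-11/3 - 40) = -243*(-131/3) = 10611)
(m(134 - 238, -313) - 58636) + h = ((4 + (-2 - 313)²) - 58636) + 10611 = ((4 + (-315)²) - 58636) + 10611 = ((4 + 99225) - 58636) + 10611 = (99229 - 58636) + 10611 = 40593 + 10611 = 51204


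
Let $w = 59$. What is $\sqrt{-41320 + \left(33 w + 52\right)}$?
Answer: $3 i \sqrt{4369} \approx 198.3 i$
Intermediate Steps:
$\sqrt{-41320 + \left(33 w + 52\right)} = \sqrt{-41320 + \left(33 \cdot 59 + 52\right)} = \sqrt{-41320 + \left(1947 + 52\right)} = \sqrt{-41320 + 1999} = \sqrt{-39321} = 3 i \sqrt{4369}$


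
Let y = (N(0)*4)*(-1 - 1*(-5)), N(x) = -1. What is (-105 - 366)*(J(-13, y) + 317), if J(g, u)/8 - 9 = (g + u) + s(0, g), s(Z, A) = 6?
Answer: -96555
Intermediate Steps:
y = -16 (y = (-1*4)*(-1 - 1*(-5)) = -4*(-1 + 5) = -4*4 = -16)
J(g, u) = 120 + 8*g + 8*u (J(g, u) = 72 + 8*((g + u) + 6) = 72 + 8*(6 + g + u) = 72 + (48 + 8*g + 8*u) = 120 + 8*g + 8*u)
(-105 - 366)*(J(-13, y) + 317) = (-105 - 366)*((120 + 8*(-13) + 8*(-16)) + 317) = -471*((120 - 104 - 128) + 317) = -471*(-112 + 317) = -471*205 = -96555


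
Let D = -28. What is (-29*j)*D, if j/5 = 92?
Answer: 373520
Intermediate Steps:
j = 460 (j = 5*92 = 460)
(-29*j)*D = -29*460*(-28) = -13340*(-28) = 373520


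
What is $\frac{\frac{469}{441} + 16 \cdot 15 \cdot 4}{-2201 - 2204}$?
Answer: $- \frac{60547}{277515} \approx -0.21818$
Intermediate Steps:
$\frac{\frac{469}{441} + 16 \cdot 15 \cdot 4}{-2201 - 2204} = \frac{469 \cdot \frac{1}{441} + 240 \cdot 4}{-4405} = \left(\frac{67}{63} + 960\right) \left(- \frac{1}{4405}\right) = \frac{60547}{63} \left(- \frac{1}{4405}\right) = - \frac{60547}{277515}$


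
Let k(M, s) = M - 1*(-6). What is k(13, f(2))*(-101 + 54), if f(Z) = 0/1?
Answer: -893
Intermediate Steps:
f(Z) = 0 (f(Z) = 0*1 = 0)
k(M, s) = 6 + M (k(M, s) = M + 6 = 6 + M)
k(13, f(2))*(-101 + 54) = (6 + 13)*(-101 + 54) = 19*(-47) = -893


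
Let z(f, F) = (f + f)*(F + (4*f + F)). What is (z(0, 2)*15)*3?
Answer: 0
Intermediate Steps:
z(f, F) = 2*f*(2*F + 4*f) (z(f, F) = (2*f)*(F + (F + 4*f)) = (2*f)*(2*F + 4*f) = 2*f*(2*F + 4*f))
(z(0, 2)*15)*3 = ((4*0*(2 + 2*0))*15)*3 = ((4*0*(2 + 0))*15)*3 = ((4*0*2)*15)*3 = (0*15)*3 = 0*3 = 0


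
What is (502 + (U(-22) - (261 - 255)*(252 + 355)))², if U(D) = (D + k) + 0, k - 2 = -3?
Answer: 10004569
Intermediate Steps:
k = -1 (k = 2 - 3 = -1)
U(D) = -1 + D (U(D) = (D - 1) + 0 = (-1 + D) + 0 = -1 + D)
(502 + (U(-22) - (261 - 255)*(252 + 355)))² = (502 + ((-1 - 22) - (261 - 255)*(252 + 355)))² = (502 + (-23 - 6*607))² = (502 + (-23 - 1*3642))² = (502 + (-23 - 3642))² = (502 - 3665)² = (-3163)² = 10004569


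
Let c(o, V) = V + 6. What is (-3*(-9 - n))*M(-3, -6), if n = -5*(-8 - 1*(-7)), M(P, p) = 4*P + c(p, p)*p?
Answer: -504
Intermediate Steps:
c(o, V) = 6 + V
M(P, p) = 4*P + p*(6 + p) (M(P, p) = 4*P + (6 + p)*p = 4*P + p*(6 + p))
n = 5 (n = -5*(-8 + 7) = -5*(-1) = 5)
(-3*(-9 - n))*M(-3, -6) = (-3*(-9 - 1*5))*(4*(-3) - 6*(6 - 6)) = (-3*(-9 - 5))*(-12 - 6*0) = (-3*(-14))*(-12 + 0) = 42*(-12) = -504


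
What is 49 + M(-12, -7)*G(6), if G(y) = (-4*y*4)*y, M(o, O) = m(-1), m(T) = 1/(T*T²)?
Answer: 625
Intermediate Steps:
m(T) = T⁻³ (m(T) = 1/(T³) = T⁻³)
M(o, O) = -1 (M(o, O) = (-1)⁻³ = -1)
G(y) = -16*y² (G(y) = (-16*y)*y = -16*y²)
49 + M(-12, -7)*G(6) = 49 - (-16)*6² = 49 - (-16)*36 = 49 - 1*(-576) = 49 + 576 = 625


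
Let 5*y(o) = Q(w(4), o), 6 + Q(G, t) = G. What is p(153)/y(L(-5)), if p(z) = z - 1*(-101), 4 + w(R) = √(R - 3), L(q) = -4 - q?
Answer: -1270/9 ≈ -141.11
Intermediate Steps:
w(R) = -4 + √(-3 + R) (w(R) = -4 + √(R - 3) = -4 + √(-3 + R))
Q(G, t) = -6 + G
y(o) = -9/5 (y(o) = (-6 + (-4 + √(-3 + 4)))/5 = (-6 + (-4 + √1))/5 = (-6 + (-4 + 1))/5 = (-6 - 3)/5 = (⅕)*(-9) = -9/5)
p(z) = 101 + z (p(z) = z + 101 = 101 + z)
p(153)/y(L(-5)) = (101 + 153)/(-9/5) = 254*(-5/9) = -1270/9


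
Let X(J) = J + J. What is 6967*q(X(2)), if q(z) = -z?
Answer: -27868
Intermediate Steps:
X(J) = 2*J
6967*q(X(2)) = 6967*(-2*2) = 6967*(-1*4) = 6967*(-4) = -27868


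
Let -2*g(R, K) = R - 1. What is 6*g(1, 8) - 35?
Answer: -35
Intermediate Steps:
g(R, K) = ½ - R/2 (g(R, K) = -(R - 1)/2 = -(-1 + R)/2 = ½ - R/2)
6*g(1, 8) - 35 = 6*(½ - ½*1) - 35 = 6*(½ - ½) - 35 = 6*0 - 35 = 0 - 35 = -35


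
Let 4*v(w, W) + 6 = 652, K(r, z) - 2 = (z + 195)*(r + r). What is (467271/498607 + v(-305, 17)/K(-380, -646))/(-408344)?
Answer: -320486535065/139574864178127392 ≈ -2.2962e-6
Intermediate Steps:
K(r, z) = 2 + 2*r*(195 + z) (K(r, z) = 2 + (z + 195)*(r + r) = 2 + (195 + z)*(2*r) = 2 + 2*r*(195 + z))
v(w, W) = 323/2 (v(w, W) = -3/2 + (¼)*652 = -3/2 + 163 = 323/2)
(467271/498607 + v(-305, 17)/K(-380, -646))/(-408344) = (467271/498607 + 323/(2*(2 + 390*(-380) + 2*(-380)*(-646))))/(-408344) = (467271*(1/498607) + 323/(2*(2 - 148200 + 490960)))*(-1/408344) = (467271/498607 + (323/2)/342762)*(-1/408344) = (467271/498607 + (323/2)*(1/342762))*(-1/408344) = (467271/498607 + 323/685524)*(-1/408344) = (320486535065/341807065068)*(-1/408344) = -320486535065/139574864178127392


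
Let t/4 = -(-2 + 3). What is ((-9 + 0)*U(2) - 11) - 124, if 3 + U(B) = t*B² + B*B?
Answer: 0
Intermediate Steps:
t = -4 (t = 4*(-(-2 + 3)) = 4*(-1*1) = 4*(-1) = -4)
U(B) = -3 - 3*B² (U(B) = -3 + (-4*B² + B*B) = -3 + (-4*B² + B²) = -3 - 3*B²)
((-9 + 0)*U(2) - 11) - 124 = ((-9 + 0)*(-3 - 3*2²) - 11) - 124 = (-9*(-3 - 3*4) - 11) - 124 = (-9*(-3 - 12) - 11) - 124 = (-9*(-15) - 11) - 124 = (135 - 11) - 124 = 124 - 124 = 0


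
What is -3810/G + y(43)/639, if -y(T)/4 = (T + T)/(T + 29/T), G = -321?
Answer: 761235298/64202247 ≈ 11.857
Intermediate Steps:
y(T) = -8*T/(T + 29/T) (y(T) = -4*(T + T)/(T + 29/T) = -4*2*T/(T + 29/T) = -8*T/(T + 29/T))
-3810/G + y(43)/639 = -3810/(-321) - 8*43²/(29 + 43²)/639 = -3810*(-1/321) - 8*1849/(29 + 1849)*(1/639) = 1270/107 - 8*1849/1878*(1/639) = 1270/107 - 8*1849*1/1878*(1/639) = 1270/107 - 7396/939*1/639 = 1270/107 - 7396/600021 = 761235298/64202247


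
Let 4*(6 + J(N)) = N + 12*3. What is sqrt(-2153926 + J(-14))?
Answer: I*sqrt(8615706)/2 ≈ 1467.6*I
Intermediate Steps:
J(N) = 3 + N/4 (J(N) = -6 + (N + 12*3)/4 = -6 + (N + 36)/4 = -6 + (36 + N)/4 = -6 + (9 + N/4) = 3 + N/4)
sqrt(-2153926 + J(-14)) = sqrt(-2153926 + (3 + (1/4)*(-14))) = sqrt(-2153926 + (3 - 7/2)) = sqrt(-2153926 - 1/2) = sqrt(-4307853/2) = I*sqrt(8615706)/2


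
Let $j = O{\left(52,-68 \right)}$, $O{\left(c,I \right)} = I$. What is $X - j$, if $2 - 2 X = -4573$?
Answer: $\frac{4711}{2} \approx 2355.5$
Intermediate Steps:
$j = -68$
$X = \frac{4575}{2}$ ($X = 1 - - \frac{4573}{2} = 1 + \frac{4573}{2} = \frac{4575}{2} \approx 2287.5$)
$X - j = \frac{4575}{2} - -68 = \frac{4575}{2} + 68 = \frac{4711}{2}$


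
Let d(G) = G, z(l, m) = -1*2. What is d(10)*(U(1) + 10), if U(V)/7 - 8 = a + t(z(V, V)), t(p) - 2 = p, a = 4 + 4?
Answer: 1220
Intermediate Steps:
a = 8
z(l, m) = -2
t(p) = 2 + p
U(V) = 112 (U(V) = 56 + 7*(8 + (2 - 2)) = 56 + 7*(8 + 0) = 56 + 7*8 = 56 + 56 = 112)
d(10)*(U(1) + 10) = 10*(112 + 10) = 10*122 = 1220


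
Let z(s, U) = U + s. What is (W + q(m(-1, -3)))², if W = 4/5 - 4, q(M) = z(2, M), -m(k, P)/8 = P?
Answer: 12996/25 ≈ 519.84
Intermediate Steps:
m(k, P) = -8*P
q(M) = 2 + M (q(M) = M + 2 = 2 + M)
W = -16/5 (W = 4*(⅕) - 4 = ⅘ - 4 = -16/5 ≈ -3.2000)
(W + q(m(-1, -3)))² = (-16/5 + (2 - 8*(-3)))² = (-16/5 + (2 + 24))² = (-16/5 + 26)² = (114/5)² = 12996/25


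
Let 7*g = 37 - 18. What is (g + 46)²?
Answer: 116281/49 ≈ 2373.1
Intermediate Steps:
g = 19/7 (g = (37 - 18)/7 = (⅐)*19 = 19/7 ≈ 2.7143)
(g + 46)² = (19/7 + 46)² = (341/7)² = 116281/49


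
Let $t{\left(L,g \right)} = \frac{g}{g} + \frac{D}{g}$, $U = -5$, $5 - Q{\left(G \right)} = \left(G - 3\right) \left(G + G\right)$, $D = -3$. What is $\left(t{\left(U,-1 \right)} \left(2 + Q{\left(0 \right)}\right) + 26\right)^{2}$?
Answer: $2916$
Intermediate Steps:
$Q{\left(G \right)} = 5 - 2 G \left(-3 + G\right)$ ($Q{\left(G \right)} = 5 - \left(G - 3\right) \left(G + G\right) = 5 - \left(-3 + G\right) 2 G = 5 - 2 G \left(-3 + G\right)$)
$t{\left(L,g \right)} = 1 - \frac{3}{g}$ ($t{\left(L,g \right)} = \frac{g}{g} - \frac{3}{g} = 1 - \frac{3}{g}$)
$\left(t{\left(U,-1 \right)} \left(2 + Q{\left(0 \right)}\right) + 26\right)^{2} = \left(\frac{-3 - 1}{-1} \left(2 + \left(5 - 2 \cdot 0^{2} + 6 \cdot 0\right)\right) + 26\right)^{2} = \left(\left(-1\right) \left(-4\right) \left(2 + \left(5 - 0 + 0\right)\right) + 26\right)^{2} = \left(4 \left(2 + \left(5 + 0 + 0\right)\right) + 26\right)^{2} = \left(4 \left(2 + 5\right) + 26\right)^{2} = \left(4 \cdot 7 + 26\right)^{2} = \left(28 + 26\right)^{2} = 54^{2} = 2916$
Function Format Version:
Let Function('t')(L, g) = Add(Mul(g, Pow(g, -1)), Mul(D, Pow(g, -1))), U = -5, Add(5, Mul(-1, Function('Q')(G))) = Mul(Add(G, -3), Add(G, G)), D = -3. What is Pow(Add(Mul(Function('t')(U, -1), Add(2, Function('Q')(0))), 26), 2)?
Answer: 2916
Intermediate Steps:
Function('Q')(G) = Add(5, Mul(-2, G, Add(-3, G))) (Function('Q')(G) = Add(5, Mul(-1, Mul(Add(G, -3), Add(G, G)))) = Add(5, Mul(-1, Mul(Add(-3, G), Mul(2, G)))) = Add(5, Mul(-1, Mul(2, G, Add(-3, G)))) = Add(5, Mul(-2, G, Add(-3, G))))
Function('t')(L, g) = Add(1, Mul(-3, Pow(g, -1))) (Function('t')(L, g) = Add(Mul(g, Pow(g, -1)), Mul(-3, Pow(g, -1))) = Add(1, Mul(-3, Pow(g, -1))))
Pow(Add(Mul(Function('t')(U, -1), Add(2, Function('Q')(0))), 26), 2) = Pow(Add(Mul(Mul(Pow(-1, -1), Add(-3, -1)), Add(2, Add(5, Mul(-2, Pow(0, 2)), Mul(6, 0)))), 26), 2) = Pow(Add(Mul(Mul(-1, -4), Add(2, Add(5, Mul(-2, 0), 0))), 26), 2) = Pow(Add(Mul(4, Add(2, Add(5, 0, 0))), 26), 2) = Pow(Add(Mul(4, Add(2, 5)), 26), 2) = Pow(Add(Mul(4, 7), 26), 2) = Pow(Add(28, 26), 2) = Pow(54, 2) = 2916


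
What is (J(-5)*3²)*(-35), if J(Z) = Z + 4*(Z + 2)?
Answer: 5355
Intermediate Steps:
J(Z) = 8 + 5*Z (J(Z) = Z + 4*(2 + Z) = Z + (8 + 4*Z) = 8 + 5*Z)
(J(-5)*3²)*(-35) = ((8 + 5*(-5))*3²)*(-35) = ((8 - 25)*9)*(-35) = -17*9*(-35) = -153*(-35) = 5355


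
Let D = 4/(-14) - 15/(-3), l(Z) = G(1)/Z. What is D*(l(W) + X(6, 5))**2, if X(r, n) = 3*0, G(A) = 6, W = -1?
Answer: 1188/7 ≈ 169.71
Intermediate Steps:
X(r, n) = 0
l(Z) = 6/Z
D = 33/7 (D = 4*(-1/14) - 15*(-1/3) = -2/7 + 5 = 33/7 ≈ 4.7143)
D*(l(W) + X(6, 5))**2 = 33*(6/(-1) + 0)**2/7 = 33*(6*(-1) + 0)**2/7 = 33*(-6 + 0)**2/7 = (33/7)*(-6)**2 = (33/7)*36 = 1188/7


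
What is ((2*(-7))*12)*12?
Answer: -2016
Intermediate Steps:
((2*(-7))*12)*12 = -14*12*12 = -168*12 = -2016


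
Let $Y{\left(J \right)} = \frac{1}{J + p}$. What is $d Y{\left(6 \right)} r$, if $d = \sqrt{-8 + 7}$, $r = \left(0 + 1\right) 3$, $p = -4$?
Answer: $\frac{3 i}{2} \approx 1.5 i$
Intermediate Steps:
$r = 3$ ($r = 1 \cdot 3 = 3$)
$Y{\left(J \right)} = \frac{1}{-4 + J}$ ($Y{\left(J \right)} = \frac{1}{J - 4} = \frac{1}{-4 + J}$)
$d = i$ ($d = \sqrt{-1} = i \approx 1.0 i$)
$d Y{\left(6 \right)} r = \frac{i}{-4 + 6} \cdot 3 = \frac{i}{2} \cdot 3 = \frac{3 i}{2}$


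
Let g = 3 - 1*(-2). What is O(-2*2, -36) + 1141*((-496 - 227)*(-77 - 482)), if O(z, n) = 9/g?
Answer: 2305715694/5 ≈ 4.6114e+8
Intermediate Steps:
g = 5 (g = 3 + 2 = 5)
O(z, n) = 9/5
O(-2*2, -36) + 1141*((-496 - 227)*(-77 - 482)) = 9/5 + 1141*((-496 - 227)*(-77 - 482)) = 9/5 + 1141*(-723*(-559)) = 9/5 + 1141*404157 = 9/5 + 461143137 = 2305715694/5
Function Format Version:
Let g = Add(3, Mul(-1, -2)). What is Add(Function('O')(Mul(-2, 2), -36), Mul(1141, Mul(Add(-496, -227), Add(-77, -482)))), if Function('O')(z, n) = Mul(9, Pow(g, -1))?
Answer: Rational(2305715694, 5) ≈ 4.6114e+8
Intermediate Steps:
g = 5 (g = Add(3, 2) = 5)
Function('O')(z, n) = Rational(9, 5) (Function('O')(z, n) = Mul(9, Pow(5, -1)) = Mul(9, Rational(1, 5)) = Rational(9, 5))
Add(Function('O')(Mul(-2, 2), -36), Mul(1141, Mul(Add(-496, -227), Add(-77, -482)))) = Add(Rational(9, 5), Mul(1141, Mul(Add(-496, -227), Add(-77, -482)))) = Add(Rational(9, 5), Mul(1141, Mul(-723, -559))) = Add(Rational(9, 5), Mul(1141, 404157)) = Add(Rational(9, 5), 461143137) = Rational(2305715694, 5)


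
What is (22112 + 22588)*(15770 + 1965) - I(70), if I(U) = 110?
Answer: 792754390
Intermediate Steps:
(22112 + 22588)*(15770 + 1965) - I(70) = (22112 + 22588)*(15770 + 1965) - 1*110 = 44700*17735 - 110 = 792754500 - 110 = 792754390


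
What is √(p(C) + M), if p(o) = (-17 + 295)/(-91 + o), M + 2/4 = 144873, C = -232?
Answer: √60457253034/646 ≈ 380.62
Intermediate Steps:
M = 289745/2 (M = -½ + 144873 = 289745/2 ≈ 1.4487e+5)
p(o) = 278/(-91 + o)
√(p(C) + M) = √(278/(-91 - 232) + 289745/2) = √(278/(-323) + 289745/2) = √(278*(-1/323) + 289745/2) = √(-278/323 + 289745/2) = √(93587079/646) = √60457253034/646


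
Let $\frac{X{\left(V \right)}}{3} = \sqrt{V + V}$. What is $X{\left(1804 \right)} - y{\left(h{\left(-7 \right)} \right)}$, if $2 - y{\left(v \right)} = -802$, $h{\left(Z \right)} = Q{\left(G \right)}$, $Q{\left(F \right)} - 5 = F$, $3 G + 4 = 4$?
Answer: $-804 + 6 \sqrt{902} \approx -623.8$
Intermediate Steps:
$G = 0$ ($G = - \frac{4}{3} + \frac{1}{3} \cdot 4 = - \frac{4}{3} + \frac{4}{3} = 0$)
$Q{\left(F \right)} = 5 + F$
$h{\left(Z \right)} = 5$ ($h{\left(Z \right)} = 5 + 0 = 5$)
$y{\left(v \right)} = 804$ ($y{\left(v \right)} = 2 - -802 = 2 + 802 = 804$)
$X{\left(V \right)} = 3 \sqrt{2} \sqrt{V}$ ($X{\left(V \right)} = 3 \sqrt{V + V} = 3 \sqrt{2 V} = 3 \sqrt{2} \sqrt{V}$)
$X{\left(1804 \right)} - y{\left(h{\left(-7 \right)} \right)} = 3 \sqrt{2} \sqrt{1804} - 804 = 3 \sqrt{2} \cdot 2 \sqrt{451} - 804 = 6 \sqrt{902} - 804 = -804 + 6 \sqrt{902}$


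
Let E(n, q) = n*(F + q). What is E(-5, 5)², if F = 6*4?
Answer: 21025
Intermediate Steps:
F = 24
E(n, q) = n*(24 + q)
E(-5, 5)² = (-5*(24 + 5))² = (-5*29)² = (-145)² = 21025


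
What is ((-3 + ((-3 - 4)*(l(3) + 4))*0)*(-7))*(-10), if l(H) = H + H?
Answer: -210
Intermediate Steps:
l(H) = 2*H
((-3 + ((-3 - 4)*(l(3) + 4))*0)*(-7))*(-10) = ((-3 + ((-3 - 4)*(2*3 + 4))*0)*(-7))*(-10) = ((-3 - 7*(6 + 4)*0)*(-7))*(-10) = ((-3 - 7*10*0)*(-7))*(-10) = ((-3 - 70*0)*(-7))*(-10) = ((-3 + 0)*(-7))*(-10) = -3*(-7)*(-10) = 21*(-10) = -210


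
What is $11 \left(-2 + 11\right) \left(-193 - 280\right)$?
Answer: $-46827$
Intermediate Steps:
$11 \left(-2 + 11\right) \left(-193 - 280\right) = 11 \cdot 9 \left(-473\right) = 99 \left(-473\right) = -46827$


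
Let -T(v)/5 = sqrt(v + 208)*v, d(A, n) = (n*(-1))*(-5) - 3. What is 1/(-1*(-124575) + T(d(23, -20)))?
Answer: 1661/206547760 - 103*sqrt(105)/3098216400 ≈ 7.7011e-6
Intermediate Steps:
d(A, n) = -3 + 5*n (d(A, n) = -n*(-5) - 3 = 5*n - 3 = -3 + 5*n)
T(v) = -5*v*sqrt(208 + v) (T(v) = -5*sqrt(v + 208)*v = -5*sqrt(208 + v)*v = -5*v*sqrt(208 + v))
1/(-1*(-124575) + T(d(23, -20))) = 1/(-1*(-124575) - 5*(-3 + 5*(-20))*sqrt(208 + (-3 + 5*(-20)))) = 1/(124575 - 5*(-3 - 100)*sqrt(208 + (-3 - 100))) = 1/(124575 - 5*(-103)*sqrt(208 - 103)) = 1/(124575 - 5*(-103)*sqrt(105)) = 1/(124575 + 515*sqrt(105))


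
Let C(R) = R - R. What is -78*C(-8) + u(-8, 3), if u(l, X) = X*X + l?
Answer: 1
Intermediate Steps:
u(l, X) = l + X² (u(l, X) = X² + l = l + X²)
C(R) = 0
-78*C(-8) + u(-8, 3) = -78*0 + (-8 + 3²) = 0 + (-8 + 9) = 0 + 1 = 1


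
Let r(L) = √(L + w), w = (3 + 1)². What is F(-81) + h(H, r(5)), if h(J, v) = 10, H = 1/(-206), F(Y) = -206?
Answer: -196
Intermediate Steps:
w = 16 (w = 4² = 16)
r(L) = √(16 + L) (r(L) = √(L + 16) = √(16 + L))
H = -1/206 ≈ -0.0048544
F(-81) + h(H, r(5)) = -206 + 10 = -196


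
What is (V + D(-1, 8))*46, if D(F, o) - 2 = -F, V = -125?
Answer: -5612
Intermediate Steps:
D(F, o) = 2 - F
(V + D(-1, 8))*46 = (-125 + (2 - 1*(-1)))*46 = (-125 + (2 + 1))*46 = (-125 + 3)*46 = -122*46 = -5612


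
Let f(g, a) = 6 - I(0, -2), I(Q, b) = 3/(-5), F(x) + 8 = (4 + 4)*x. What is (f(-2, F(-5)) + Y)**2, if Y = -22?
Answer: 5929/25 ≈ 237.16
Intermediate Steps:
F(x) = -8 + 8*x (F(x) = -8 + (4 + 4)*x = -8 + 8*x)
I(Q, b) = -3/5 (I(Q, b) = 3*(-1/5) = -3/5)
f(g, a) = 33/5 (f(g, a) = 6 - 1*(-3/5) = 6 + 3/5 = 33/5)
(f(-2, F(-5)) + Y)**2 = (33/5 - 22)**2 = (-77/5)**2 = 5929/25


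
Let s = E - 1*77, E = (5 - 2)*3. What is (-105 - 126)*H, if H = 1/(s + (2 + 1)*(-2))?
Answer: 231/74 ≈ 3.1216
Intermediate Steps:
E = 9 (E = 3*3 = 9)
s = -68 (s = 9 - 1*77 = 9 - 77 = -68)
H = -1/74 (H = 1/(-68 + (2 + 1)*(-2)) = 1/(-68 + 3*(-2)) = 1/(-68 - 6) = 1/(-74) = -1/74 ≈ -0.013514)
(-105 - 126)*H = (-105 - 126)*(-1/74) = -231*(-1/74) = 231/74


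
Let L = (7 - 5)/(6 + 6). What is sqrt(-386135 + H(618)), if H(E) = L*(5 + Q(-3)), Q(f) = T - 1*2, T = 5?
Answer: I*sqrt(3475203)/3 ≈ 621.4*I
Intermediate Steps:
L = 1/6 (L = 2/12 = 2*(1/12) = 1/6 ≈ 0.16667)
Q(f) = 3 (Q(f) = 5 - 1*2 = 5 - 2 = 3)
H(E) = 4/3 (H(E) = (5 + 3)/6 = (1/6)*8 = 4/3)
sqrt(-386135 + H(618)) = sqrt(-386135 + 4/3) = sqrt(-1158401/3) = I*sqrt(3475203)/3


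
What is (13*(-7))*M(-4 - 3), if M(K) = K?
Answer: 637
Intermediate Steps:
(13*(-7))*M(-4 - 3) = (13*(-7))*(-4 - 3) = -91*(-7) = 637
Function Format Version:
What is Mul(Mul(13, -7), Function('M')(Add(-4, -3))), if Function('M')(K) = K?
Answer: 637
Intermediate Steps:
Mul(Mul(13, -7), Function('M')(Add(-4, -3))) = Mul(Mul(13, -7), Add(-4, -3)) = Mul(-91, -7) = 637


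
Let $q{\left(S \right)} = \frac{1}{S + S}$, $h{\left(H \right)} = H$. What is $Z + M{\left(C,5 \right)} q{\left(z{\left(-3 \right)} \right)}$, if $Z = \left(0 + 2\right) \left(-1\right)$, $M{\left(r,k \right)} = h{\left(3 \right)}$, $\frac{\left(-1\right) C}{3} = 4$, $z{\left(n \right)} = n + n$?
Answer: $- \frac{9}{4} \approx -2.25$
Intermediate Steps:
$z{\left(n \right)} = 2 n$
$C = -12$ ($C = \left(-3\right) 4 = -12$)
$q{\left(S \right)} = \frac{1}{2 S}$
$M{\left(r,k \right)} = 3$
$Z = -2$ ($Z = 2 \left(-1\right) = -2$)
$Z + M{\left(C,5 \right)} q{\left(z{\left(-3 \right)} \right)} = -2 + 3 \frac{1}{2 \cdot 2 \left(-3\right)} = -2 + 3 \frac{1}{2 \left(-6\right)} = -2 + 3 \cdot \frac{1}{2} \left(- \frac{1}{6}\right) = -2 + 3 \left(- \frac{1}{12}\right) = -2 - \frac{1}{4} = - \frac{9}{4}$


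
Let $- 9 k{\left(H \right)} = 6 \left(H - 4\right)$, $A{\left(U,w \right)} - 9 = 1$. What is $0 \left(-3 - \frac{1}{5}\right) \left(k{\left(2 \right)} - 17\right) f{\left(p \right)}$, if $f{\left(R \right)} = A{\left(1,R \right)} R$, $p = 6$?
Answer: $0$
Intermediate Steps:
$A{\left(U,w \right)} = 10$ ($A{\left(U,w \right)} = 9 + 1 = 10$)
$f{\left(R \right)} = 10 R$
$k{\left(H \right)} = \frac{8}{3} - \frac{2 H}{3}$ ($k{\left(H \right)} = - \frac{6 \left(H - 4\right)}{9} = - \frac{6 \left(-4 + H\right)}{9} = - \frac{-24 + 6 H}{9} = \frac{8}{3} - \frac{2 H}{3}$)
$0 \left(-3 - \frac{1}{5}\right) \left(k{\left(2 \right)} - 17\right) f{\left(p \right)} = 0 \left(-3 - \frac{1}{5}\right) \left(\left(\frac{8}{3} - \frac{4}{3}\right) - 17\right) 10 \cdot 6 = 0 \left(-3 - \frac{1}{5}\right) \left(\left(\frac{8}{3} - \frac{4}{3}\right) - 17\right) 60 = 0 \left(-3 - \frac{1}{5}\right) \left(\frac{4}{3} - 17\right) 60 = 0 \left(- \frac{16}{5}\right) \left(- \frac{47}{3}\right) 60 = 0 \left(- \frac{47}{3}\right) 60 = 0 \cdot 60 = 0$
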